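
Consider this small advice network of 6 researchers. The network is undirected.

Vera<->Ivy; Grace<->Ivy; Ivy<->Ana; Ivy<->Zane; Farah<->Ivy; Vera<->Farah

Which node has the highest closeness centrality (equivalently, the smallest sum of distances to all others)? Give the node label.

Farness (sum of distances to all others) for each node — Ana:9, Farah:8, Grace:9, Ivy:5, Vera:8, Zane:9.
The smallest farness is 5, for Ivy, so Ivy has the highest closeness.

Ivy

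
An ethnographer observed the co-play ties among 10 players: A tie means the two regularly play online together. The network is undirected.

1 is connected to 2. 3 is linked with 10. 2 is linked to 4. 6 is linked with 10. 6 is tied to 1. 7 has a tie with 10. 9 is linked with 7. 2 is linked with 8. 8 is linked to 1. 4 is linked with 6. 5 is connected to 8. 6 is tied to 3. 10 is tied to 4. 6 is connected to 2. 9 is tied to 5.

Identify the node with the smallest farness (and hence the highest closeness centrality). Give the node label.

6

Farness (sum of distances to all others) for each node — 1:17, 2:16, 3:20, 4:17, 5:21, 6:15, 7:19, 8:18, 9:21, 10:16.
The smallest farness is 15, for 6, so 6 has the highest closeness.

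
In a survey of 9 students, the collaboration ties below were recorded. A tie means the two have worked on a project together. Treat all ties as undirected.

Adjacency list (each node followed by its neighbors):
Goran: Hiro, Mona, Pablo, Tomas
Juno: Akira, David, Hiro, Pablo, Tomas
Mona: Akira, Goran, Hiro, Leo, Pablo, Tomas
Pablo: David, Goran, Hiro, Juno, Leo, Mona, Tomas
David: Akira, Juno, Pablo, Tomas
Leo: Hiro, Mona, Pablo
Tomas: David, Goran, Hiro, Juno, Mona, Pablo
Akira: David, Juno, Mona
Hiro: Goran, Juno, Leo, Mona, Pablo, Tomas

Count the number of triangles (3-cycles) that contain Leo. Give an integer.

Leo's neighbors: Hiro, Mona, and Pablo.
Neighbor pairs that are themselves tied: Leo–Hiro–Mona; Leo–Hiro–Pablo; Leo–Mona–Pablo. Each forms one triangle with Leo, for 3 in total.

3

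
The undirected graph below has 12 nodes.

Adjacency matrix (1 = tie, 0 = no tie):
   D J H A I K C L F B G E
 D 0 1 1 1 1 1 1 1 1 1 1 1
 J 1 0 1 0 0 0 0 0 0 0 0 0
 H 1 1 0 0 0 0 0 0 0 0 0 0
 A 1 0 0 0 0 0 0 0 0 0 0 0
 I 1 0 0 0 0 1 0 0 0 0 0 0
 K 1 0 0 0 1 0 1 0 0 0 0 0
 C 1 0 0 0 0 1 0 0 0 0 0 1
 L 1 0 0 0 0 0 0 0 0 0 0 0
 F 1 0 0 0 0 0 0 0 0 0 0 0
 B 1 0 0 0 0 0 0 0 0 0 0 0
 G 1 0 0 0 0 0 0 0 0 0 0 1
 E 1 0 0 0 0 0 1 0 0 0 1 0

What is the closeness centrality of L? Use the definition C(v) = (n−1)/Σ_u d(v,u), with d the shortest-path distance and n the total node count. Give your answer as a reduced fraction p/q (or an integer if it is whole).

Distances from L: A:2, B:2, C:2, D:1, E:2, F:2, G:2, H:2, I:2, J:2, K:2. Sum = 21.
n = 12, so closeness = 11/21.

11/21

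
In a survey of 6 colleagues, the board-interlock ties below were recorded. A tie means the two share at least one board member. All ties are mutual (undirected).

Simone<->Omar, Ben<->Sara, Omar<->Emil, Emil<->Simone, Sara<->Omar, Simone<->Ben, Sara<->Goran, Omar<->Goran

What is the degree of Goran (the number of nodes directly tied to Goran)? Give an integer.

2

Goran is directly tied to Omar and Sara. That is 2 neighbors, so the degree of Goran is 2.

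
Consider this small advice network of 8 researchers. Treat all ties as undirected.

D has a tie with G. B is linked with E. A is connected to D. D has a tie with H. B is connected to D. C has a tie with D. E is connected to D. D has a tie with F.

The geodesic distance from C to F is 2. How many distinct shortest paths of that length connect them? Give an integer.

The shortest distance is 2, and the only length-2 path is C–D–F. So there is exactly 1 shortest path.

1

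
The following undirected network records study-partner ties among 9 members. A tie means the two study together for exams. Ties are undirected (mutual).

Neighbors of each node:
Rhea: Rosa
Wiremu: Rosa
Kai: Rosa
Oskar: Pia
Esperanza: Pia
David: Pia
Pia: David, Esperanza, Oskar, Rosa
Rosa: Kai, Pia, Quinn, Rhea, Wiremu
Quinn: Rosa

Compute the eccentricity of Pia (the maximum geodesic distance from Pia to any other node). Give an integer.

Distances from Pia: David:1, Esperanza:1, Kai:2, Oskar:1, Quinn:2, Rhea:2, Rosa:1, Wiremu:2.
The largest is 2 (to Wiremu, Quinn, Kai, and Rhea), so the eccentricity of Pia is 2.

2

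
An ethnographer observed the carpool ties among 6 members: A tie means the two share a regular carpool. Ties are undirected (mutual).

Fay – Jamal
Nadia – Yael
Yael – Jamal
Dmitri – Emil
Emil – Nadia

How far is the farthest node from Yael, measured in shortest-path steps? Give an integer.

3

Distances from Yael: Dmitri:3, Emil:2, Fay:2, Jamal:1, Nadia:1.
The largest is 3 (to Dmitri), so the eccentricity of Yael is 3.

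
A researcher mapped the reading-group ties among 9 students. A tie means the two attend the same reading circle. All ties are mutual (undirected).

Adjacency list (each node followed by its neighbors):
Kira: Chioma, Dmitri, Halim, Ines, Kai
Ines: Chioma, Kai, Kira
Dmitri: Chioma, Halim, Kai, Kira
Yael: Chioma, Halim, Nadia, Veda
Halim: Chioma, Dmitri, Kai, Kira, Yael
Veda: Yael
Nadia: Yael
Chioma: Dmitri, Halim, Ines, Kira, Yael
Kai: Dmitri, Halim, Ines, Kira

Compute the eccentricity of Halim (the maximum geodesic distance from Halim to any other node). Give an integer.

2

Distances from Halim: Chioma:1, Dmitri:1, Ines:2, Kai:1, Kira:1, Nadia:2, Veda:2, Yael:1.
The largest is 2 (to Ines, Nadia, and Veda), so the eccentricity of Halim is 2.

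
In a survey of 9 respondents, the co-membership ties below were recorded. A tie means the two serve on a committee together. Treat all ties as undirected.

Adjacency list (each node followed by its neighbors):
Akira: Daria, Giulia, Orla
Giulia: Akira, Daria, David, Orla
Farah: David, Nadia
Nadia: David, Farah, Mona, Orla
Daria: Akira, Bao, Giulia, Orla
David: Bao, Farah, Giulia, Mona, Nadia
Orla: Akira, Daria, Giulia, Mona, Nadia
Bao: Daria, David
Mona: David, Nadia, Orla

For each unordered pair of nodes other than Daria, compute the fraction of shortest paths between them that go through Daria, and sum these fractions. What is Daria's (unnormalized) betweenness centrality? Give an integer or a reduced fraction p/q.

5/2

Pairs whose geodesics pass through Daria — Akira–Bao: 1; Orla–Bao: 1; Bao–Giulia: 1/2.
All other pairs contribute 0.
Summing the contributions gives betweenness(Daria) = 5/2.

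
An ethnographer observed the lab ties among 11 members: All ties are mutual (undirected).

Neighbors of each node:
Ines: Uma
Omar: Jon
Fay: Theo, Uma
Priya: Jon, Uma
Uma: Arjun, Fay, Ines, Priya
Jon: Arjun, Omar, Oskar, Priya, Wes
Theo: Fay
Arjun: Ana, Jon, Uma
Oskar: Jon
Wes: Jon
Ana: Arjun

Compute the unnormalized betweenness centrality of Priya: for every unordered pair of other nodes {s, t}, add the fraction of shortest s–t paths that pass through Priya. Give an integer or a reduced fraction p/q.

Pairs whose geodesics pass through Priya — Fay–Jon: 1/2; Fay–Wes: 1/2; Fay–Omar: 1/2; Fay–Oskar: 1/2; Jon–Theo: 1/2; Jon–Ines: 1/2; Jon–Uma: 1/2; Wes–Theo: 1/2; Wes–Ines: 1/2; Wes–Uma: 1/2; Omar–Theo: 1/2; Omar–Ines: 1/2; Omar–Uma: 1/2; Theo–Oskar: 1/2 … (+2 more pairs).
All other pairs contribute 0.
Summing the contributions gives betweenness(Priya) = 8.

8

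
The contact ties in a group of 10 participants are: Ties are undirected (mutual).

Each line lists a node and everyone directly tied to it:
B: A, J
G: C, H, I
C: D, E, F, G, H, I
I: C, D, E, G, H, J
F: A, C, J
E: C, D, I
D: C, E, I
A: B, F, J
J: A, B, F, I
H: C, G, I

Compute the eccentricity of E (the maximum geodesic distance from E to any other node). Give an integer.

3

Distances from E: A:3, B:3, C:1, D:1, F:2, G:2, H:2, I:1, J:2.
The largest is 3 (to B and A), so the eccentricity of E is 3.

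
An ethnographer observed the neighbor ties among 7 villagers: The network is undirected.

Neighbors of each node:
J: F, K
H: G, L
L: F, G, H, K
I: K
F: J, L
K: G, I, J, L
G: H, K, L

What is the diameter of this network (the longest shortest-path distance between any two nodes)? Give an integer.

3

Eccentricity of each node (its greatest distance to any other): F:3, G:2, H:3, I:3, J:3, K:2, L:2.
The maximum eccentricity is 3, realized for instance by the pair J–H via J – K – L – H. So the diameter is 3.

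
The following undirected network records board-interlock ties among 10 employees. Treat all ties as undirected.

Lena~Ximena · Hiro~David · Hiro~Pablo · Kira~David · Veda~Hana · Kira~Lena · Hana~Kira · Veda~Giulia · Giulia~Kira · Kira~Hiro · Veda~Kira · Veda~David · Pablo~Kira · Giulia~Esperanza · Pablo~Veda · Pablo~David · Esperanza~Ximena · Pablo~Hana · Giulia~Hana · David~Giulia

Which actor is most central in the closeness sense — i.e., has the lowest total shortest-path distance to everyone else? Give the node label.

Kira

Farness (sum of distances to all others) for each node — David:14, Esperanza:18, Giulia:13, Hana:15, Hiro:17, Kira:11, Lena:16, Pablo:15, Veda:14, Ximena:21.
The smallest farness is 11, for Kira, so Kira has the highest closeness.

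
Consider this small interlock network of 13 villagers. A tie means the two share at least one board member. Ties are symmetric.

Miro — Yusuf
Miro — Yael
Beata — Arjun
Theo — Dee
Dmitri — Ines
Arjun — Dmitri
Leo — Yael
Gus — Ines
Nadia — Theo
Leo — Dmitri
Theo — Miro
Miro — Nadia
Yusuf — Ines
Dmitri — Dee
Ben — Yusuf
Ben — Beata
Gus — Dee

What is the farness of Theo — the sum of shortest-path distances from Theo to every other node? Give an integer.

Distances from Theo: Arjun:3, Beata:4, Ben:3, Dee:1, Dmitri:2, Gus:2, Ines:3, Leo:3, Miro:1, Nadia:1, Yael:2, Yusuf:2.
Sum = 3 + 4 + 3 + 1 + 2 + 2 + 3 + 3 + 1 + 1 + 2 + 2 = 27.

27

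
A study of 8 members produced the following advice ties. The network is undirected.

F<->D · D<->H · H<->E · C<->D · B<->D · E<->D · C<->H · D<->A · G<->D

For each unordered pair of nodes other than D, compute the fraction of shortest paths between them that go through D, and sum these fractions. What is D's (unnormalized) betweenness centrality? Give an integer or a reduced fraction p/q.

37/2

Pairs whose geodesics pass through D — G–B: 1; G–F: 1; G–E: 1; G–H: 1; G–C: 1; G–A: 1; B–F: 1; B–E: 1; B–H: 1; B–C: 1; B–A: 1; F–E: 1; F–H: 1; F–C: 1 … (+5 more pairs).
All other pairs contribute 0.
Summing the contributions gives betweenness(D) = 37/2.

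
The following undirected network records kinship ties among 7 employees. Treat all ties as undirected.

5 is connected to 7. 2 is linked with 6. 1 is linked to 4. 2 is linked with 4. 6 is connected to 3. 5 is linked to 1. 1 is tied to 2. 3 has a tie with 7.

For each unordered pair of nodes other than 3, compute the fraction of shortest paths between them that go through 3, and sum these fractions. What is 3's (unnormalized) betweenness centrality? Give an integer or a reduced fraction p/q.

Pairs whose geodesics pass through 3 — 5–6: 1/2; 7–6: 1; 7–2: 1/2.
All other pairs contribute 0.
Summing the contributions gives betweenness(3) = 2.

2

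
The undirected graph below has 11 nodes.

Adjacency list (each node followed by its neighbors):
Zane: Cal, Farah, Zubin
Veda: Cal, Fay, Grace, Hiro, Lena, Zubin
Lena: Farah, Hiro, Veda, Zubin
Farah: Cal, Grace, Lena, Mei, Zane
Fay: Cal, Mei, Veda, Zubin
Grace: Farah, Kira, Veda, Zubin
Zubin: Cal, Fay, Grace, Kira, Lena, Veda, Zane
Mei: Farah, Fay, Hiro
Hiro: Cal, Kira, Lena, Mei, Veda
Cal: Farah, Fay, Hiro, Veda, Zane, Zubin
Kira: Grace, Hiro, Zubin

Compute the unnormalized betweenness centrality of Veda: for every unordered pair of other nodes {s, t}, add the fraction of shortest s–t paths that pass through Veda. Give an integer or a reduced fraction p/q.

Pairs whose geodesics pass through Veda — Cal–Grace: 1/3; Cal–Lena: 1/4; Hiro–Zubin: 1/4; Hiro–Grace: 1/2; Hiro–Fay: 1/3; Grace–Fay: 1/2; Grace–Lena: 1/3; Fay–Lena: 1/2.
All other pairs contribute 0.
Summing the contributions gives betweenness(Veda) = 3.

3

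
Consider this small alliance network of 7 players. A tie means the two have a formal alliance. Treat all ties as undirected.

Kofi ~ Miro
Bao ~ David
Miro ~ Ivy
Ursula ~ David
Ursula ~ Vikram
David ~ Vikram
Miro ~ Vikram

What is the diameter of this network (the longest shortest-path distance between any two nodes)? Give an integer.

Eccentricity of each node (its greatest distance to any other): Bao:4, David:3, Ivy:4, Kofi:4, Miro:3, Ursula:3, Vikram:2.
The maximum eccentricity is 4, realized for instance by the pair Bao–Kofi via Bao – David – Vikram – Miro – Kofi. So the diameter is 4.

4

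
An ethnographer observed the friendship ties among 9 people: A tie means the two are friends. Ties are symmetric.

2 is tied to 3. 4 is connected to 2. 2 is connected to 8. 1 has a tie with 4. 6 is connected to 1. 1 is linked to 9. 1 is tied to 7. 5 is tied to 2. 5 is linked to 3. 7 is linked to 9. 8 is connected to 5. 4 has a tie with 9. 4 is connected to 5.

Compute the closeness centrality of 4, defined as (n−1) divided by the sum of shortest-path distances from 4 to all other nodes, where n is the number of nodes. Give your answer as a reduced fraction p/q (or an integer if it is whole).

2/3

Distances from 4: 1:1, 2:1, 3:2, 5:1, 6:2, 7:2, 8:2, 9:1. Sum = 12.
n = 9, so closeness = 8/12 = 2/3.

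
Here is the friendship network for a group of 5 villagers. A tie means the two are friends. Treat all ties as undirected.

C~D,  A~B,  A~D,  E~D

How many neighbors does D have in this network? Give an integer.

3

D is directly tied to A, C, and E. That is 3 neighbors, so the degree of D is 3.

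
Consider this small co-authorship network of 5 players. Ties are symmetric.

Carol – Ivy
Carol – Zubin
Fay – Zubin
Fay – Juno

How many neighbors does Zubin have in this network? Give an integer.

Zubin is directly tied to Carol and Fay. That is 2 neighbors, so the degree of Zubin is 2.

2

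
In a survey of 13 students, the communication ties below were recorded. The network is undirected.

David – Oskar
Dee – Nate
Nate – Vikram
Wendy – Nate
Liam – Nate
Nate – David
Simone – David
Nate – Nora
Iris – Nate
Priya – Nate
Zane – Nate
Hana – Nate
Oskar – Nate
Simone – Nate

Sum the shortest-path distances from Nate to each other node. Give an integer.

12

Distances from Nate: David:1, Dee:1, Hana:1, Iris:1, Liam:1, Nora:1, Oskar:1, Priya:1, Simone:1, Vikram:1, Wendy:1, Zane:1.
Sum = 1 + 1 + 1 + 1 + 1 + 1 + 1 + 1 + 1 + 1 + 1 + 1 = 12.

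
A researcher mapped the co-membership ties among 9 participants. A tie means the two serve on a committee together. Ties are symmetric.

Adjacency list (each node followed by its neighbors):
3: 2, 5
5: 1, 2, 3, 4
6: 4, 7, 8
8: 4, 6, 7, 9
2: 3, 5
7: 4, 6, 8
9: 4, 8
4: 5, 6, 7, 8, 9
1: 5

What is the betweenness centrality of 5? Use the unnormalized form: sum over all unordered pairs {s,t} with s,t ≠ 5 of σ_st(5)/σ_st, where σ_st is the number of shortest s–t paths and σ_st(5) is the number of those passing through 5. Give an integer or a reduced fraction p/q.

17

Pairs whose geodesics pass through 5 — 2–1: 1; 2–9: 1; 2–8: 1; 2–4: 1; 2–7: 1; 2–6: 1; 3–1: 1; 3–9: 1; 3–8: 1; 3–4: 1; 3–7: 1; 3–6: 1; 1–9: 1; 1–8: 1 … (+3 more pairs).
All other pairs contribute 0.
Summing the contributions gives betweenness(5) = 17.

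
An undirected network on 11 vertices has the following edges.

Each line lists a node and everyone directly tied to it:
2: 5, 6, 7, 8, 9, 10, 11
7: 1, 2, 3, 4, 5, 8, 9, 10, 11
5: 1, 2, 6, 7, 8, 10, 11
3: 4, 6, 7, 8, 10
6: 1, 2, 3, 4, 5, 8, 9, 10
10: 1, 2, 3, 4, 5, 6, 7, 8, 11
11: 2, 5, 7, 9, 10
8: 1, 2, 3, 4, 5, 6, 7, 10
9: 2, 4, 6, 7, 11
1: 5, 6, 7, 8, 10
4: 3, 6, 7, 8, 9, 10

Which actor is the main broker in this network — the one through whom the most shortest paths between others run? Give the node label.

Unnormalized betweenness of each node: 1:1/8, 2:53/40, 3:1/8, 4:109/120, 5:139/120, 6:191/60, 7:23/5, 8:71/40, 9:109/120, 10:413/120, 11:9/20.
7 has the largest value, 23/5, making it the main broker — the node through which the most shortest paths run.

7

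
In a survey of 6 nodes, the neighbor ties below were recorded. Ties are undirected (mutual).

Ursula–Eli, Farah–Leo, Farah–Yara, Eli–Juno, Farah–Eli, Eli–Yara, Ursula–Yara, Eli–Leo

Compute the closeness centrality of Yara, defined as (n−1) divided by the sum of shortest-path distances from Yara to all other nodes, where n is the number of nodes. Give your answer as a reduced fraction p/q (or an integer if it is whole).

5/7

Distances from Yara: Eli:1, Farah:1, Juno:2, Leo:2, Ursula:1. Sum = 7.
n = 6, so closeness = 5/7.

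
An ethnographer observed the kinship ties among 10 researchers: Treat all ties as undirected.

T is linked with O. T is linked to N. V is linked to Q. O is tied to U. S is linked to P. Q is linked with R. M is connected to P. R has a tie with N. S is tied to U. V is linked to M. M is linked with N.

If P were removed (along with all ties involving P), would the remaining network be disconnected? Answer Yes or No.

No

Even without P, every remaining node can still reach every other (the residual graph is connected), so P is not a cut vertex.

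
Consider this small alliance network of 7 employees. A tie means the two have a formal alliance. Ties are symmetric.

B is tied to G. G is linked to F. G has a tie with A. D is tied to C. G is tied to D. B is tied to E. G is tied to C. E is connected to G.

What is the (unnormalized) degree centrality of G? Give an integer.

G is directly tied to A, B, C, D, E, and F. That is 6 neighbors, so the degree of G is 6.

6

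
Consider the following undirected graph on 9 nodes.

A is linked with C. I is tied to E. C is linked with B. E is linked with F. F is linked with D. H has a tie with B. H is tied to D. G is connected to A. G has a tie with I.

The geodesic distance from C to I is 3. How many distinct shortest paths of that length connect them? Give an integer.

The shortest distance is 3, and the only length-3 path is C–A–G–I. So there is exactly 1 shortest path.

1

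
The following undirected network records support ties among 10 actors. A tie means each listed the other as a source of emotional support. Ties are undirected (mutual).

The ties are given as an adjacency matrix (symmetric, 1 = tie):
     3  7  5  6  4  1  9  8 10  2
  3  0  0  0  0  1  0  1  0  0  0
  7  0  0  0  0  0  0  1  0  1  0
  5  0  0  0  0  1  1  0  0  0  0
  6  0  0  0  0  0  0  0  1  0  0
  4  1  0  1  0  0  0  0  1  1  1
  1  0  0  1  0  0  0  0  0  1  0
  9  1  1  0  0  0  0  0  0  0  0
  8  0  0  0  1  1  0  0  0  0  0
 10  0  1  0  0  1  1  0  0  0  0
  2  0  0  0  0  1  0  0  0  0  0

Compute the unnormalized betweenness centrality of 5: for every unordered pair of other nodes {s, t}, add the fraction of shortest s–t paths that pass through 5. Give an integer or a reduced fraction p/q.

5/2

Pairs whose geodesics pass through 5 — 3–1: 1/2; 6–1: 1/2; 4–1: 1/2; 1–8: 1/2; 1–2: 1/2.
All other pairs contribute 0.
Summing the contributions gives betweenness(5) = 5/2.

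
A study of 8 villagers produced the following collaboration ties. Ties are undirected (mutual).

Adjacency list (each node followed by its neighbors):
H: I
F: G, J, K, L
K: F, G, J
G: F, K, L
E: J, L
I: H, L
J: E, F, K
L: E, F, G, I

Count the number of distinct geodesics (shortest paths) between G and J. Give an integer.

2

The shortest distance is 2. The length-2 paths are: G–K–J; G–F–J.
That gives 2 distinct shortest paths.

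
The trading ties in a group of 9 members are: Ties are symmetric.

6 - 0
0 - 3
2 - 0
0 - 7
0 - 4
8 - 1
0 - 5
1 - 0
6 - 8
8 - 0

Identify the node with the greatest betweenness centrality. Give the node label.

0

Unnormalized betweenness of each node: 0:51/2, 1:0, 2:0, 3:0, 4:0, 5:0, 6:0, 7:0, 8:1/2.
0 has the largest value, 51/2, making it the main broker — the node through which the most shortest paths run.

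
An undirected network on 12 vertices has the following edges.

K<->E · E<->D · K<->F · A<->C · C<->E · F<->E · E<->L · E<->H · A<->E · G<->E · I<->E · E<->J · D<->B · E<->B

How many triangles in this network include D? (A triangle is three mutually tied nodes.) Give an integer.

1

D's neighbors: B and E.
Neighbor pairs that are themselves tied: D–B–E. Each forms one triangle with D, for 1 in total.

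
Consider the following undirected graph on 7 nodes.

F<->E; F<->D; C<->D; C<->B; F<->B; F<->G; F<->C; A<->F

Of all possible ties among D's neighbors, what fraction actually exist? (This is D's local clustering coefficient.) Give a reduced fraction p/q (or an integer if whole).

D's neighbors: C and F (k = 2).
Possible neighbor pairs: C(2,2) = 1. Edges among them: C–F → e = 1.
Clustering(D) = 1/1.

1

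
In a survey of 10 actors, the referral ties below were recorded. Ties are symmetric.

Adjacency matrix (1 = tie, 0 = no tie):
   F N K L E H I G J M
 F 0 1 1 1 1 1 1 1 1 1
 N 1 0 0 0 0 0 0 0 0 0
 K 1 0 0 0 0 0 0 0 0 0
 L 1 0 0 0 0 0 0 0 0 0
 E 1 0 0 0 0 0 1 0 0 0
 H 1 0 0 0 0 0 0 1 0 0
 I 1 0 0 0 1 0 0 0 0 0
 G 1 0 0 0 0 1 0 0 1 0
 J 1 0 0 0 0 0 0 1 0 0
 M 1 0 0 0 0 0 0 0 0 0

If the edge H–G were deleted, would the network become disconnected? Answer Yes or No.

No

Even without that edge, H still reaches G via H – F – G, so the network stays connected. Not a bridge.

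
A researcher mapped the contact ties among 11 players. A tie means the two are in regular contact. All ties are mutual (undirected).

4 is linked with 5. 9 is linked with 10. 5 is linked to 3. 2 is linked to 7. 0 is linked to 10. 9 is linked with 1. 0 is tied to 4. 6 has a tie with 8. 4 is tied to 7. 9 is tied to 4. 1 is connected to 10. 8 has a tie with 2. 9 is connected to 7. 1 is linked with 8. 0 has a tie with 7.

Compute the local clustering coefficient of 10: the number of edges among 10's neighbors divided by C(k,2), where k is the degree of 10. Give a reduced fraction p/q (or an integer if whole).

10's neighbors: 0, 1, and 9 (k = 3).
Possible neighbor pairs: C(3,2) = 3. Edges among them: 1–9 → e = 1.
Clustering(10) = 1/3.

1/3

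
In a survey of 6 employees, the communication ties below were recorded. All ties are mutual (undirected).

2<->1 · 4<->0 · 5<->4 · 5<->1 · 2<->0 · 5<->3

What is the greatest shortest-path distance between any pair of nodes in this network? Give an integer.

Eccentricity of each node (its greatest distance to any other): 0:3, 1:2, 2:3, 3:3, 4:2, 5:2.
The maximum eccentricity is 3, realized for instance by the pair 3–2 via 3 – 5 – 1 – 2. So the diameter is 3.

3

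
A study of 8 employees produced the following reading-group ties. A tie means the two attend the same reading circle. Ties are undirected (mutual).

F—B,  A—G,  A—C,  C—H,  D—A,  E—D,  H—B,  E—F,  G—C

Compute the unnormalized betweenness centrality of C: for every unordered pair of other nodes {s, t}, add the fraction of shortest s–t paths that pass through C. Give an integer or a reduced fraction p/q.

11/2

Pairs whose geodesics pass through C — G–F: 1/2; G–B: 1; G–H: 1; A–B: 1; A–H: 1; D–H: 1.
All other pairs contribute 0.
Summing the contributions gives betweenness(C) = 11/2.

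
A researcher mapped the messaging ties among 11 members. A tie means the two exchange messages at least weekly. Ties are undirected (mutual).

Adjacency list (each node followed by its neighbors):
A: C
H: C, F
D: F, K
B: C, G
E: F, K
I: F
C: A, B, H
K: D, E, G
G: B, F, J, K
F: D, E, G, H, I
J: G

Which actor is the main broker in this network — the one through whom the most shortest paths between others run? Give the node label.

F

Unnormalized betweenness of each node: A:0, B:6, C:10, D:1, E:1, F:43/2, G:17, H:8, I:0, J:0, K:7/2.
F has the largest value, 43/2, making it the main broker — the node through which the most shortest paths run.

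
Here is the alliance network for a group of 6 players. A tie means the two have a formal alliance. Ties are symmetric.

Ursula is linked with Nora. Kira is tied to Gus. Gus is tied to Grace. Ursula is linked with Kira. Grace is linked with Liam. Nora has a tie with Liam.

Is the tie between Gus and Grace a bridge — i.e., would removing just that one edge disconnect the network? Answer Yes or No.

No

Even without that edge, Gus still reaches Grace via Gus – Kira – Ursula – Nora – Liam – Grace, so the network stays connected. Not a bridge.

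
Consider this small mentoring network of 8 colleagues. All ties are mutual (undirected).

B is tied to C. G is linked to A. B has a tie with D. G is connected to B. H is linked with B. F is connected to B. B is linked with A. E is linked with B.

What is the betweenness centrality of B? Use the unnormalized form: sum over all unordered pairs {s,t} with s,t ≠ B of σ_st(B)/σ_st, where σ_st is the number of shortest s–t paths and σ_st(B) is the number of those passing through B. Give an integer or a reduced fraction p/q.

20

Pairs whose geodesics pass through B — F–H: 1; F–G: 1; F–C: 1; F–D: 1; F–A: 1; F–E: 1; H–G: 1; H–C: 1; H–D: 1; H–A: 1; H–E: 1; G–C: 1; G–D: 1; G–E: 1 … (+6 more pairs).
All other pairs contribute 0.
Summing the contributions gives betweenness(B) = 20.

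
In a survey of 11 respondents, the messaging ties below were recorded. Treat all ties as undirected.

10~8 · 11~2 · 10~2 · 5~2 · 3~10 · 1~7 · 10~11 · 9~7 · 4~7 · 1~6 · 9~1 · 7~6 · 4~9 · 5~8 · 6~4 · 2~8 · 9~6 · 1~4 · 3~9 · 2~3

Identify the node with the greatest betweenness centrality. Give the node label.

Unnormalized betweenness of each node: 1:0, 2:14, 3:25, 4:0, 5:0, 6:0, 7:0, 8:1/2, 9:24, 10:13/2, 11:0.
3 has the largest value, 25, making it the main broker — the node through which the most shortest paths run.

3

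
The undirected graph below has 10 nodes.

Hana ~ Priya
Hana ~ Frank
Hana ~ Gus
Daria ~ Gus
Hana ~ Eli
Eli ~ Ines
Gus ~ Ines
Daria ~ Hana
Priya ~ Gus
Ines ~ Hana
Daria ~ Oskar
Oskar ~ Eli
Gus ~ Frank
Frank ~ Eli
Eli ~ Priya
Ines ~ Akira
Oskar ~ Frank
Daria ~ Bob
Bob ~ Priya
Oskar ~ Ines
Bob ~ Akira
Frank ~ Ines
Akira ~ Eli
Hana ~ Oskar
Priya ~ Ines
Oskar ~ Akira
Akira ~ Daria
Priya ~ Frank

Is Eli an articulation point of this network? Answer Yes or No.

No

Even without Eli, every remaining node can still reach every other (the residual graph is connected), so Eli is not a cut vertex.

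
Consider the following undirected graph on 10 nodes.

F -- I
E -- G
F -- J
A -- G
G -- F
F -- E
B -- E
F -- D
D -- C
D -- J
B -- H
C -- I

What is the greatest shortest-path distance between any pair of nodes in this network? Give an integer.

5

Eccentricity of each node (its greatest distance to any other): A:4, B:4, C:5, D:4, E:3, F:3, G:3, H:5, I:4, J:4.
The maximum eccentricity is 5, realized for instance by the pair C–H via C – D – F – E – B – H. So the diameter is 5.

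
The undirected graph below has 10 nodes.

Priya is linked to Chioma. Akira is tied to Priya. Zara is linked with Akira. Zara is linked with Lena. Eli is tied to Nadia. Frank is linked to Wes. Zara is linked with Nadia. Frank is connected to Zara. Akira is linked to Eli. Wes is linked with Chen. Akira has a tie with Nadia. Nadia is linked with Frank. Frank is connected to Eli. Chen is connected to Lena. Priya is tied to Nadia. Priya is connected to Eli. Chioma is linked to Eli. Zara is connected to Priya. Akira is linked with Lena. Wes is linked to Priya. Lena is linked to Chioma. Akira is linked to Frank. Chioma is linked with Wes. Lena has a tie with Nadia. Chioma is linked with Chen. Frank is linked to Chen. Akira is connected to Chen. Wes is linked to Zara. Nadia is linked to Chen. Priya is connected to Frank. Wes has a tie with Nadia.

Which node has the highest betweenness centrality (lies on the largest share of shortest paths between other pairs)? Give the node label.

Nadia

Unnormalized betweenness of each node: Akira:26/15, Chen:7/5, Chioma:23/15, Eli:7/10, Frank:27/20, Lena:59/60, Nadia:73/30, Priya:26/15, Wes:71/60, Zara:19/20.
Nadia has the largest value, 73/30, making it the main broker — the node through which the most shortest paths run.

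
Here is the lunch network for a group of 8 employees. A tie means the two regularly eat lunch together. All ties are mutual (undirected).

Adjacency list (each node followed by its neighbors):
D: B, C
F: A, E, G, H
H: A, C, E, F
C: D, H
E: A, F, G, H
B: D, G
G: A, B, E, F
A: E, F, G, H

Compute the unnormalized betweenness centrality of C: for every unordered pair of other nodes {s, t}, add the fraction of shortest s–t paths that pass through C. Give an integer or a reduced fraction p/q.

Pairs whose geodesics pass through C — D–E: 1/2; D–A: 1/2; D–F: 1/2; D–H: 1; B–H: 1/4.
All other pairs contribute 0.
Summing the contributions gives betweenness(C) = 11/4.

11/4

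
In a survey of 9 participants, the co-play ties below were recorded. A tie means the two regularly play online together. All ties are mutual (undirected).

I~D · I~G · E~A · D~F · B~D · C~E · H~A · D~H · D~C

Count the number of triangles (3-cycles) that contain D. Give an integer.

D's neighbors are B, C, F, H, and I, but none of them are tied to each other, so no triangle contains D.

0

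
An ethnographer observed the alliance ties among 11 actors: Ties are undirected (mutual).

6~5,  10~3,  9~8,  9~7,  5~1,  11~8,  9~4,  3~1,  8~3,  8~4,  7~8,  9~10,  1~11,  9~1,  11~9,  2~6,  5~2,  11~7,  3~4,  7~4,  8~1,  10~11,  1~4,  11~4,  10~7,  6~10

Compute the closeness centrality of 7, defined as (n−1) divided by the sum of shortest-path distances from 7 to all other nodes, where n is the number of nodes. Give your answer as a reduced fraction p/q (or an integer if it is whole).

Distances from 7: 1:2, 2:3, 3:2, 4:1, 5:3, 6:2, 8:1, 9:1, 10:1, 11:1. Sum = 17.
n = 11, so closeness = 10/17.

10/17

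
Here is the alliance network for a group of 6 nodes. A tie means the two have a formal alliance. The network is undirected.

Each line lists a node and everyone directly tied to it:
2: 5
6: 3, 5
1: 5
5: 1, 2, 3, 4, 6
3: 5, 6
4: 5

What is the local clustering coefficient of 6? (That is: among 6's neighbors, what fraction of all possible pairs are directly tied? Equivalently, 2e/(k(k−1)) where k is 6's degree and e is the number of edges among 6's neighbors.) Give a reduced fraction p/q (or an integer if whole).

6's neighbors: 3 and 5 (k = 2).
Possible neighbor pairs: C(2,2) = 1. Edges among them: 3–5 → e = 1.
Clustering(6) = 1/1.

1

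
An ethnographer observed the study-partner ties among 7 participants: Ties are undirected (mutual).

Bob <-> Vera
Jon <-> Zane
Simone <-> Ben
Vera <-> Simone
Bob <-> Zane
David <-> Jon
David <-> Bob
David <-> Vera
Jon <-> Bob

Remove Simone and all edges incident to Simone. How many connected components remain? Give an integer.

Without Simone, the remaining ties split the others into: {Bob, David, Jon, Vera, Zane}; {Ben}.
That's 2 separate components.

2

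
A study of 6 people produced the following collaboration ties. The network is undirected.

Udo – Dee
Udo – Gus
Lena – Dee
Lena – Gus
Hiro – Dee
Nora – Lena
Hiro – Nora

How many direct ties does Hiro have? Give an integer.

Hiro is directly tied to Dee and Nora. That is 2 neighbors, so the degree of Hiro is 2.

2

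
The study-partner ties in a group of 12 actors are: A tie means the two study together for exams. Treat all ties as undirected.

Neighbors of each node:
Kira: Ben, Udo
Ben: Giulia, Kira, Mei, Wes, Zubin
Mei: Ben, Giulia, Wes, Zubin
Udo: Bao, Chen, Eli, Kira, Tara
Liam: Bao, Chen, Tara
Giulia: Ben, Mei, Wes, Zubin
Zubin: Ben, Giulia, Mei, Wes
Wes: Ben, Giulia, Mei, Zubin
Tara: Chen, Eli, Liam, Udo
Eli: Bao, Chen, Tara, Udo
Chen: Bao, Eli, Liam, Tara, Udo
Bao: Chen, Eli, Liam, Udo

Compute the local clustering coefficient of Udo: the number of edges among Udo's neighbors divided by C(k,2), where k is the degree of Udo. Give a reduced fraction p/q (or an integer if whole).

1/2

Udo's neighbors: Bao, Chen, Eli, Kira, and Tara (k = 5).
Possible neighbor pairs: C(5,2) = 10. Edges among them: Bao–Chen, Bao–Eli, Chen–Eli, Chen–Tara, Eli–Tara → e = 5.
Clustering(Udo) = 5/10 = 1/2.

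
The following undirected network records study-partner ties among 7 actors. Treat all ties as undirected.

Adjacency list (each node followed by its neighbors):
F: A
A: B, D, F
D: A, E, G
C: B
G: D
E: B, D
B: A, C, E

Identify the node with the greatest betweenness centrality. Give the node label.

A

Unnormalized betweenness of each node: A:7, B:6, C:0, D:6, E:2, F:0, G:0.
A has the largest value, 7, making it the main broker — the node through which the most shortest paths run.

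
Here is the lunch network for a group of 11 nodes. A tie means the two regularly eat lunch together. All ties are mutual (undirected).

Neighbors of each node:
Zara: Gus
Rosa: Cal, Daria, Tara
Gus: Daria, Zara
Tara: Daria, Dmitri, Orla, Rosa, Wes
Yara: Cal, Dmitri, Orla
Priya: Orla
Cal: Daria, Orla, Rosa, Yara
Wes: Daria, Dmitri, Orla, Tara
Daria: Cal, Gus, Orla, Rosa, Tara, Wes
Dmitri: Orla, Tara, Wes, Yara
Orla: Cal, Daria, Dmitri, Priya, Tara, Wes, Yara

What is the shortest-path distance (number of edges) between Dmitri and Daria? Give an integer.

One shortest route is Dmitri – Orla – Daria, which uses 2 edges, and Dmitri and Daria are not directly tied, so nothing shorter exists. So d(Dmitri,Daria) = 2.

2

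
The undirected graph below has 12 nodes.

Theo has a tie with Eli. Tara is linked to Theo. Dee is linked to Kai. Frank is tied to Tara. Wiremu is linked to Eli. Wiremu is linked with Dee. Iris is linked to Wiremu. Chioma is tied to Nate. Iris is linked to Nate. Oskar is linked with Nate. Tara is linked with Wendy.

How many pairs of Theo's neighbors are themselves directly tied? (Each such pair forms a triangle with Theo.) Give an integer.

0

Theo's neighbors are Eli and Tara, but none of them are tied to each other, so no triangle contains Theo.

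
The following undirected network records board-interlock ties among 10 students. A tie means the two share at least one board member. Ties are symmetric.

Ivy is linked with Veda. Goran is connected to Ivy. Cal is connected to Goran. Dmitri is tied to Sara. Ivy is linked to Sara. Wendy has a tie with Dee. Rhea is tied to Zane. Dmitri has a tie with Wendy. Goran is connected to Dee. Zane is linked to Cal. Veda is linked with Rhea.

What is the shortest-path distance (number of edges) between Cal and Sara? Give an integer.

3

One shortest route is Cal – Goran – Ivy – Sara, which uses 3 edges, and at distance 2 from Cal we only reach {Dee, Ivy, Rhea}, which does not include Sara. So d(Cal,Sara) = 3.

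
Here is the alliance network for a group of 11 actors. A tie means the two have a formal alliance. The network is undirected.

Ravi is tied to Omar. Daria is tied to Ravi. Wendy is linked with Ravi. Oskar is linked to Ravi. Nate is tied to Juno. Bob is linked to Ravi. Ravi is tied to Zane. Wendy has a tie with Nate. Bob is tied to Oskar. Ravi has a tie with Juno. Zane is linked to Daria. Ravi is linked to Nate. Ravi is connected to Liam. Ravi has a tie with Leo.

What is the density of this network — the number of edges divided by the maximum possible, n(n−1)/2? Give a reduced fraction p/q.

14/55

There are 14 edges and 11 nodes, so the maximum possible is C(11,2) = 55.
Density = 14/55.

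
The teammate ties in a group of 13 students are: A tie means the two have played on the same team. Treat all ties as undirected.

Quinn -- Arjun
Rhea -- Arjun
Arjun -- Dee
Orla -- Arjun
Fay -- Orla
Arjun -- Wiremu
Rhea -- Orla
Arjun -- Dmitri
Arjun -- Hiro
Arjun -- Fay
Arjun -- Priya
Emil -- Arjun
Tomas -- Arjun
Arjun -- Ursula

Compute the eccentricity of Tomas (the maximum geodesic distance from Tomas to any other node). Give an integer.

Distances from Tomas: Arjun:1, Dee:2, Dmitri:2, Emil:2, Fay:2, Hiro:2, Orla:2, Priya:2, Quinn:2, Rhea:2, Ursula:2, Wiremu:2.
The largest is 2 (to Fay, Hiro, Rhea, Emil, Ursula, Wiremu, Priya, Dee, Quinn, Dmitri, and Orla), so the eccentricity of Tomas is 2.

2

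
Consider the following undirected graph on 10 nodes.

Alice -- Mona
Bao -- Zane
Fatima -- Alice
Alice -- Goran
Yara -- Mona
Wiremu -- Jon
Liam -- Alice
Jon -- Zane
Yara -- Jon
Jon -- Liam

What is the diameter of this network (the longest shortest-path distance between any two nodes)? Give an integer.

Eccentricity of each node (its greatest distance to any other): Alice:4, Bao:5, Fatima:5, Goran:5, Jon:3, Liam:3, Mona:4, Wiremu:4, Yara:3, Zane:4.
The maximum eccentricity is 5, realized for instance by the pair Bao–Fatima via Bao – Zane – Jon – Liam – Alice – Fatima. So the diameter is 5.

5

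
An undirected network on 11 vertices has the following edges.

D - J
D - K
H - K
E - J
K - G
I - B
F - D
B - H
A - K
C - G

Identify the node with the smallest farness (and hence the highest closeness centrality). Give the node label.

K

Farness (sum of distances to all others) for each node — A:27, B:30, C:34, D:21, E:37, F:30, G:25, H:23, I:39, J:28, K:18.
The smallest farness is 18, for K, so K has the highest closeness.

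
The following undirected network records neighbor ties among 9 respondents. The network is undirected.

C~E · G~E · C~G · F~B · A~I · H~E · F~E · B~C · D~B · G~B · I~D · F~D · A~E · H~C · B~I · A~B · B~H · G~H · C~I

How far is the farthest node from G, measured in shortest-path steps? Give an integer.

2

Distances from G: A:2, B:1, C:1, D:2, E:1, F:2, H:1, I:2.
The largest is 2 (to I, F, A, and D), so the eccentricity of G is 2.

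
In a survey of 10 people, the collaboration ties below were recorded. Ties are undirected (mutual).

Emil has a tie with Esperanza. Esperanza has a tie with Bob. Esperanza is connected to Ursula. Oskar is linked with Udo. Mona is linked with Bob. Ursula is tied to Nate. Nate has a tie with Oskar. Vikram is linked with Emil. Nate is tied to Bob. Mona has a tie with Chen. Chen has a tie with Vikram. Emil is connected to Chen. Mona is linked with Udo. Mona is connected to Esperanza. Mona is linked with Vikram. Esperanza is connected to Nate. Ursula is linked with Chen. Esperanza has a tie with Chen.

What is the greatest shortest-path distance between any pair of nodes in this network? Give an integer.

Eccentricity of each node (its greatest distance to any other): Bob:2, Chen:3, Emil:3, Esperanza:2, Mona:2, Nate:3, Oskar:3, Udo:3, Ursula:3, Vikram:3.
The maximum eccentricity is 3, realized for instance by the pair Chen–Oskar via Chen – Esperanza – Nate – Oskar. So the diameter is 3.

3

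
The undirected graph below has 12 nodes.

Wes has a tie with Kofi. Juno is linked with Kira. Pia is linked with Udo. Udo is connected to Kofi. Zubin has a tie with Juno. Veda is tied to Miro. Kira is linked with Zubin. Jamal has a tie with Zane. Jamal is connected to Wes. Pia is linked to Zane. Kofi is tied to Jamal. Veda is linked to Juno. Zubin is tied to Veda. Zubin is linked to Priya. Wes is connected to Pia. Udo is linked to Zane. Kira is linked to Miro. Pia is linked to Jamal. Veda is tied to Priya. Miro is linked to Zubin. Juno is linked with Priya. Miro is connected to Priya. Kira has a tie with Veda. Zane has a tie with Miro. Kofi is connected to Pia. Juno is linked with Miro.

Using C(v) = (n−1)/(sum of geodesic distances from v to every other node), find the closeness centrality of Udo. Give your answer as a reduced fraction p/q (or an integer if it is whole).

Distances from Udo: Jamal:2, Juno:3, Kira:3, Kofi:1, Miro:2, Pia:1, Priya:3, Veda:3, Wes:2, Zane:1, Zubin:3. Sum = 24.
n = 12, so closeness = 11/24.

11/24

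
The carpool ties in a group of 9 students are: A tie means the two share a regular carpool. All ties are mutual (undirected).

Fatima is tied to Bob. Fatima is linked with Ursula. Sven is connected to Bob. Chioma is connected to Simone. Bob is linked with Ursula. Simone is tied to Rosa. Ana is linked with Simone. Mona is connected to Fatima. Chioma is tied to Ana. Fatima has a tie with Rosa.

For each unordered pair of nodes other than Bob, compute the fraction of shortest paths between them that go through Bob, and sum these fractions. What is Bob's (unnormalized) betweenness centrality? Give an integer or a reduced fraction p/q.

7

Pairs whose geodesics pass through Bob — Ana–Sven: 1; Chioma–Sven: 1; Simone–Sven: 1; Sven–Rosa: 1; Sven–Fatima: 1; Sven–Mona: 1; Sven–Ursula: 1.
All other pairs contribute 0.
Summing the contributions gives betweenness(Bob) = 7.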